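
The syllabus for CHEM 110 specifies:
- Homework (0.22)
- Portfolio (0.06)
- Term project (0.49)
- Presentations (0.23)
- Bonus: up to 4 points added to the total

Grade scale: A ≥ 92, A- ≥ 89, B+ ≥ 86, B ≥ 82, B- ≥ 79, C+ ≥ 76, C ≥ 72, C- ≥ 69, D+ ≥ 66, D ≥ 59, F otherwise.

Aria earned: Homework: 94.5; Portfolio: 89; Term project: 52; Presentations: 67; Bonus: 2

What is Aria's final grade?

Weighted total:
  Homework 94.5 × 0.22 = 20.79
  Portfolio 89 × 0.06 = 5.34
  Term project 52 × 0.49 = 25.48
  Presentations 67 × 0.23 = 15.41
Sum = 67.02
Bonus: 67.02 + 2 = 69.02
69.02 is ≥ 69 and < 72 → C-

C-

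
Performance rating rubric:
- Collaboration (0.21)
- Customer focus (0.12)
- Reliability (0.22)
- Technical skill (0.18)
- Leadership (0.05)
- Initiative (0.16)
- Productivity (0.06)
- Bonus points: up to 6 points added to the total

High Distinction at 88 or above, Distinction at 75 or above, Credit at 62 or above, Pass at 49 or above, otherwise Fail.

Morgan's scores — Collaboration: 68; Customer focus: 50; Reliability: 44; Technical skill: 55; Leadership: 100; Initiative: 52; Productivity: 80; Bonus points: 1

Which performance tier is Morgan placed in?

Weighted total:
  Collaboration 68 × 0.21 = 14.28
  Customer focus 50 × 0.12 = 6
  Reliability 44 × 0.22 = 9.68
  Technical skill 55 × 0.18 = 9.9
  Leadership 100 × 0.05 = 5
  Initiative 52 × 0.16 = 8.32
  Productivity 80 × 0.06 = 4.8
Sum = 57.98
Bonus points: 57.98 + 1 = 58.98
58.98 is ≥ 49 and < 62 → Pass

Pass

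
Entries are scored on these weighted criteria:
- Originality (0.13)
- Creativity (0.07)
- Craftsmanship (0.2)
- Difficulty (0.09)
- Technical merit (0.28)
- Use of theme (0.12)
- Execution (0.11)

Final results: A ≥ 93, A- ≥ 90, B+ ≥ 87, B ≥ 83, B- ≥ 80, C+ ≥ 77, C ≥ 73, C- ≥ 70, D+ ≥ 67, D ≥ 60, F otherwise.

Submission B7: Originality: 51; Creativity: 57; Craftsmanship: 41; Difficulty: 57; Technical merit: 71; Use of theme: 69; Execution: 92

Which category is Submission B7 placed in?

Weighted total:
  Originality 51 × 0.13 = 6.63
  Creativity 57 × 0.07 = 3.99
  Craftsmanship 41 × 0.2 = 8.2
  Difficulty 57 × 0.09 = 5.13
  Technical merit 71 × 0.28 = 19.88
  Use of theme 69 × 0.12 = 8.28
  Execution 92 × 0.11 = 10.12
Sum = 62.23
62.23 is ≥ 60 and < 67 → D

D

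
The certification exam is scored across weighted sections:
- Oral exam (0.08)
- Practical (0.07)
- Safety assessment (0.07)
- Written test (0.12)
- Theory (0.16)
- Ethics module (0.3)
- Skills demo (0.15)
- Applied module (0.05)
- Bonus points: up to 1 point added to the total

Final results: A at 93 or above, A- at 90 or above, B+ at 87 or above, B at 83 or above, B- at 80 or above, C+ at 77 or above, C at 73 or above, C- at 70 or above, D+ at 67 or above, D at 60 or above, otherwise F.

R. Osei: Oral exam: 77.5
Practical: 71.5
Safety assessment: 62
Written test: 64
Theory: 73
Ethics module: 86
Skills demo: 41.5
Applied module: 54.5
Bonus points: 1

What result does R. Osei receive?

Weighted total:
  Oral exam 77.5 × 0.08 = 6.2
  Practical 71.5 × 0.07 = 5.005
  Safety assessment 62 × 0.07 = 4.34
  Written test 64 × 0.12 = 7.68
  Theory 73 × 0.16 = 11.68
  Ethics module 86 × 0.3 = 25.8
  Skills demo 41.5 × 0.15 = 6.225
  Applied module 54.5 × 0.05 = 2.725
Sum = 69.655
Bonus points: 69.655 + 1 = 70.655
70.655 is ≥ 70 and < 73 → C-

C-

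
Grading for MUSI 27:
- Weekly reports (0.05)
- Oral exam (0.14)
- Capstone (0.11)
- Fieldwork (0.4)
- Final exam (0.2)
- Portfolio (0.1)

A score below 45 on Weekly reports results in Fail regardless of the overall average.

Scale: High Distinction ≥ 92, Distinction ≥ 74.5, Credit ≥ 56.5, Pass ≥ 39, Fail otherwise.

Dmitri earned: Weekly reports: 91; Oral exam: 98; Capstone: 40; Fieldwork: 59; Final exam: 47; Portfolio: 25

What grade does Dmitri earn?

Credit

Weekly reports score 91 ≥ 45: minimum met.
Weighted total:
  Weekly reports 91 × 0.05 = 4.55
  Oral exam 98 × 0.14 = 13.72
  Capstone 40 × 0.11 = 4.4
  Fieldwork 59 × 0.4 = 23.6
  Final exam 47 × 0.2 = 9.4
  Portfolio 25 × 0.1 = 2.5
Sum = 58.17
58.17 is ≥ 56.5 and < 74.5 → Credit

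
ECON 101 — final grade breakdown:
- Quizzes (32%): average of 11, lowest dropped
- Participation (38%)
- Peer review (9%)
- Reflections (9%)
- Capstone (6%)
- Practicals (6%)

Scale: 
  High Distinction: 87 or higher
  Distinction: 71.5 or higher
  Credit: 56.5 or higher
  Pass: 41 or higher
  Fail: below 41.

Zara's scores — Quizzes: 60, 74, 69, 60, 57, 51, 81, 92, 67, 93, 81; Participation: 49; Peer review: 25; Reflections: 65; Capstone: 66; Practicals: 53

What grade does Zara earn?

Quizzes: drop 51 → average of remaining 10 = 734/10 = 73.4
Weighted total:
  Quizzes 73.4 × 0.32 = 23.488
  Participation 49 × 0.38 = 18.62
  Peer review 25 × 0.09 = 2.25
  Reflections 65 × 0.09 = 5.85
  Capstone 66 × 0.06 = 3.96
  Practicals 53 × 0.06 = 3.18
Sum = 57.348
57.348 is ≥ 56.5 and < 71.5 → Credit

Credit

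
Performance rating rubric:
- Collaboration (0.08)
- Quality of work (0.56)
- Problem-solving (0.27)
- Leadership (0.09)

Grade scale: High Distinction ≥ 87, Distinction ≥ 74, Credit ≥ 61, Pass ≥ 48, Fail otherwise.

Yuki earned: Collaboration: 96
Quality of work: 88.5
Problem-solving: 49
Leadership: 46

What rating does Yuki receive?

Distinction

Weighted total:
  Collaboration 96 × 0.08 = 7.68
  Quality of work 88.5 × 0.56 = 49.56
  Problem-solving 49 × 0.27 = 13.23
  Leadership 46 × 0.09 = 4.14
Sum = 74.61
74.61 is ≥ 74 and < 87 → Distinction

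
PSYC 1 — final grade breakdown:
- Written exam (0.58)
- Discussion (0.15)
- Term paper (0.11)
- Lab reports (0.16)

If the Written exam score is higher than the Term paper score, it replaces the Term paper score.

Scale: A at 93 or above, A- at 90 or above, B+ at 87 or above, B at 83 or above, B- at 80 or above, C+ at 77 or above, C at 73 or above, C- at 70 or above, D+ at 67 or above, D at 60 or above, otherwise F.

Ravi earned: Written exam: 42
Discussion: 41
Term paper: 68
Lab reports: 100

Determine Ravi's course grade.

Written exam (42) ≤ Term paper (68), so Term paper stays at 68.
Weighted total:
  Written exam 42 × 0.58 = 24.36
  Discussion 41 × 0.15 = 6.15
  Term paper 68 × 0.11 = 7.48
  Lab reports 100 × 0.16 = 16
Sum = 53.99
53.99 < 60 → F

F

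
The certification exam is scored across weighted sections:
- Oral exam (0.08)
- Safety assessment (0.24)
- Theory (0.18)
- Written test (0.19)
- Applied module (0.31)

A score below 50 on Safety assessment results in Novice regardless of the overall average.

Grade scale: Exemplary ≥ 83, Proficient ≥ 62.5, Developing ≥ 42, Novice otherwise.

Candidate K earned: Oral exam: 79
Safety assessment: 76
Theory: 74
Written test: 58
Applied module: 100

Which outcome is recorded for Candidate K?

Safety assessment score 76 ≥ 50: minimum met.
Weighted total:
  Oral exam 79 × 0.08 = 6.32
  Safety assessment 76 × 0.24 = 18.24
  Theory 74 × 0.18 = 13.32
  Written test 58 × 0.19 = 11.02
  Applied module 100 × 0.31 = 31
Sum = 79.9
79.9 is ≥ 62.5 and < 83 → Proficient

Proficient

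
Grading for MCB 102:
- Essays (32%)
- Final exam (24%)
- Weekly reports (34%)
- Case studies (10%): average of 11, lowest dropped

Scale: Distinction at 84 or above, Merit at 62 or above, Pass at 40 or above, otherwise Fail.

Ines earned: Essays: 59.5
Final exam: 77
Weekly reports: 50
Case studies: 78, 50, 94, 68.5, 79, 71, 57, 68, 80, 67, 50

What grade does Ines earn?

Pass

Case studies: drop 50 → average of remaining 10 = 712.5/10 = 71.25
Weighted total:
  Essays 59.5 × 0.32 = 19.04
  Final exam 77 × 0.24 = 18.48
  Weekly reports 50 × 0.34 = 17
  Case studies 71.25 × 0.1 = 7.125
Sum = 61.645
61.645 is ≥ 40 and < 62 → Pass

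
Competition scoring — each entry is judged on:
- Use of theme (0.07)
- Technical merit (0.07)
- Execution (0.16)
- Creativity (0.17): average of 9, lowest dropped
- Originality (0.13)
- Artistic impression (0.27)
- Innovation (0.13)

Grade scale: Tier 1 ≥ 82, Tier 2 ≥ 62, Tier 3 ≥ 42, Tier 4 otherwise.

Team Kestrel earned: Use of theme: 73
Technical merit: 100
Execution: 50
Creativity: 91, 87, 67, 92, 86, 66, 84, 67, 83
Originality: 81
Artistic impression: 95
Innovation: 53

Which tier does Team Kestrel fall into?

Creativity: drop 66 → average of remaining 8 = 657/8 = 82.125
Weighted total:
  Use of theme 73 × 0.07 = 5.11
  Technical merit 100 × 0.07 = 7
  Execution 50 × 0.16 = 8
  Creativity 82.125 × 0.17 = 13.96125
  Originality 81 × 0.13 = 10.53
  Artistic impression 95 × 0.27 = 25.65
  Innovation 53 × 0.13 = 6.89
Sum = 77.14125
77.14125 is ≥ 62 and < 82 → Tier 2

Tier 2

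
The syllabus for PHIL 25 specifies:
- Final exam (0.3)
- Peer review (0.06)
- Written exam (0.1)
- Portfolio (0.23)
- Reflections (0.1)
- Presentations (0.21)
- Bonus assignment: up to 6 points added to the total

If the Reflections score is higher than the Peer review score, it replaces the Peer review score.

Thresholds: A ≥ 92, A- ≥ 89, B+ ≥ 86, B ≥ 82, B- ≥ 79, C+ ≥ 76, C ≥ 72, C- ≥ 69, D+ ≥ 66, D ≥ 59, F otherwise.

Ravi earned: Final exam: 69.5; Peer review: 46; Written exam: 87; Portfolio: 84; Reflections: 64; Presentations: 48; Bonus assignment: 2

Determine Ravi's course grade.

Reflections (64) > Peer review (46), so Peer review counts as 64.
Weighted total:
  Final exam 69.5 × 0.3 = 20.85
  Peer review 64 × 0.06 = 3.84
  Written exam 87 × 0.1 = 8.7
  Portfolio 84 × 0.23 = 19.32
  Reflections 64 × 0.1 = 6.4
  Presentations 48 × 0.21 = 10.08
Sum = 69.19
Bonus assignment: 69.19 + 2 = 71.19
71.19 is ≥ 69 and < 72 → C-

C-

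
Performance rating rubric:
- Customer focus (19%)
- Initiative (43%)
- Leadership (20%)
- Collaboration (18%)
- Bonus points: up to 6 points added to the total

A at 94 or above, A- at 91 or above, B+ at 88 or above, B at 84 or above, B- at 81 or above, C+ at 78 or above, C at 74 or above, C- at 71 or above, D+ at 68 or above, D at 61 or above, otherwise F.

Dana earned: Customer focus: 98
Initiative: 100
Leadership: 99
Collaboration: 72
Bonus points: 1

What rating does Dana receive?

A

Weighted total:
  Customer focus 98 × 0.19 = 18.62
  Initiative 100 × 0.43 = 43
  Leadership 99 × 0.2 = 19.8
  Collaboration 72 × 0.18 = 12.96
Sum = 94.38
Bonus points: 94.38 + 1 = 95.38
95.38 ≥ 94 → A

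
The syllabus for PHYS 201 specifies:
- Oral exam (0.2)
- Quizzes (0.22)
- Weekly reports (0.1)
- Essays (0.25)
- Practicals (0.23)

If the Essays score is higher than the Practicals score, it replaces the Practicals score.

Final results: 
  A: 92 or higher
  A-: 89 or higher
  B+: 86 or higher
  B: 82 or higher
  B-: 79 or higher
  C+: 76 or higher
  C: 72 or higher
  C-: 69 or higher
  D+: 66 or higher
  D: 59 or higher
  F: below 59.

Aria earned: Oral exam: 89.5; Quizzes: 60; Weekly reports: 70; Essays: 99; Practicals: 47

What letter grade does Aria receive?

Essays (99) > Practicals (47), so Practicals counts as 99.
Weighted total:
  Oral exam 89.5 × 0.2 = 17.9
  Quizzes 60 × 0.22 = 13.2
  Weekly reports 70 × 0.1 = 7
  Essays 99 × 0.25 = 24.75
  Practicals 99 × 0.23 = 22.77
Sum = 85.62
85.62 is ≥ 82 and < 86 → B

B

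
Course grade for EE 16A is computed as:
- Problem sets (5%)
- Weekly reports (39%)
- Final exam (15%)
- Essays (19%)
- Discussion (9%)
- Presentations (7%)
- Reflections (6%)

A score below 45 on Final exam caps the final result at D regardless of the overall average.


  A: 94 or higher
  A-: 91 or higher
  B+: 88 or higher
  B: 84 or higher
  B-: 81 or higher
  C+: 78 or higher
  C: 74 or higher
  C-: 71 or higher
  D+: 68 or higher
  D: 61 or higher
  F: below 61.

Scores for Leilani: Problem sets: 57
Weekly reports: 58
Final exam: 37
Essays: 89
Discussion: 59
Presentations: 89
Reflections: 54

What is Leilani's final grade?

Final exam score 37 < 45: minimum not met.
Weighted total:
  Problem sets 57 × 0.05 = 2.85
  Weekly reports 58 × 0.39 = 22.62
  Final exam 37 × 0.15 = 5.55
  Essays 89 × 0.19 = 16.91
  Discussion 59 × 0.09 = 5.31
  Presentations 89 × 0.07 = 6.23
  Reflections 54 × 0.06 = 3.24
Sum = 62.71
62.71 would be D; cap at D applies → D.

D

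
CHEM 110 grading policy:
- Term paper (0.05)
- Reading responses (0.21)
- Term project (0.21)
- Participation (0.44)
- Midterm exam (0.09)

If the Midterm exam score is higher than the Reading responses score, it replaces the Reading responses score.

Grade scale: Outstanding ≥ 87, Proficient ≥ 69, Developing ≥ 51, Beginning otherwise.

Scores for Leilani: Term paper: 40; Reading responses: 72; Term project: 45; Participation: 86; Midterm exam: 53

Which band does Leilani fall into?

Proficient

Midterm exam (53) ≤ Reading responses (72), so Reading responses stays at 72.
Weighted total:
  Term paper 40 × 0.05 = 2
  Reading responses 72 × 0.21 = 15.12
  Term project 45 × 0.21 = 9.45
  Participation 86 × 0.44 = 37.84
  Midterm exam 53 × 0.09 = 4.77
Sum = 69.18
69.18 is ≥ 69 and < 87 → Proficient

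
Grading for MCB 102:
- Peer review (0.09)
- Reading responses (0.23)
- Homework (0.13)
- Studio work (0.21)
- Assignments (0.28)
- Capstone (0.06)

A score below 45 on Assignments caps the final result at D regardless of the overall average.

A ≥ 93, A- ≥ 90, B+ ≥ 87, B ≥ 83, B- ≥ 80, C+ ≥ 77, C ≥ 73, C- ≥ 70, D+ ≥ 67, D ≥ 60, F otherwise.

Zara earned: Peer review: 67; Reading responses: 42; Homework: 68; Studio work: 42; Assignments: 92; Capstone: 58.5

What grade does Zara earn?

D

Assignments score 92 ≥ 45: minimum met.
Weighted total:
  Peer review 67 × 0.09 = 6.03
  Reading responses 42 × 0.23 = 9.66
  Homework 68 × 0.13 = 8.84
  Studio work 42 × 0.21 = 8.82
  Assignments 92 × 0.28 = 25.76
  Capstone 58.5 × 0.06 = 3.51
Sum = 62.62
62.62 is ≥ 60 and < 67 → D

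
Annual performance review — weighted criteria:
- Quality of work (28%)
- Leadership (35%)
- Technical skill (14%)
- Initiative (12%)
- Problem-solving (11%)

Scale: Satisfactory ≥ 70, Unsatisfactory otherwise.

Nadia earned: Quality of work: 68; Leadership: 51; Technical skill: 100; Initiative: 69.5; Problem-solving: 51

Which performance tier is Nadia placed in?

Unsatisfactory

Weighted total:
  Quality of work 68 × 0.28 = 19.04
  Leadership 51 × 0.35 = 17.85
  Technical skill 100 × 0.14 = 14
  Initiative 69.5 × 0.12 = 8.34
  Problem-solving 51 × 0.11 = 5.61
Sum = 64.84
64.84 < 70 → Unsatisfactory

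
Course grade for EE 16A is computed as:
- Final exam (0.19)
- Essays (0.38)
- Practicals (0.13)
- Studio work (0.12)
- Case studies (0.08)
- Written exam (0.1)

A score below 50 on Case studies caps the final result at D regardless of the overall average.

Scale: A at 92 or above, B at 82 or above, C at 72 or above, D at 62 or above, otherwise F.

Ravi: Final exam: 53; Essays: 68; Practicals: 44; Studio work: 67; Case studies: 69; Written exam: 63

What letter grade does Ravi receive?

F

Case studies score 69 ≥ 50: minimum met.
Weighted total:
  Final exam 53 × 0.19 = 10.07
  Essays 68 × 0.38 = 25.84
  Practicals 44 × 0.13 = 5.72
  Studio work 67 × 0.12 = 8.04
  Case studies 69 × 0.08 = 5.52
  Written exam 63 × 0.1 = 6.3
Sum = 61.49
61.49 < 62 → F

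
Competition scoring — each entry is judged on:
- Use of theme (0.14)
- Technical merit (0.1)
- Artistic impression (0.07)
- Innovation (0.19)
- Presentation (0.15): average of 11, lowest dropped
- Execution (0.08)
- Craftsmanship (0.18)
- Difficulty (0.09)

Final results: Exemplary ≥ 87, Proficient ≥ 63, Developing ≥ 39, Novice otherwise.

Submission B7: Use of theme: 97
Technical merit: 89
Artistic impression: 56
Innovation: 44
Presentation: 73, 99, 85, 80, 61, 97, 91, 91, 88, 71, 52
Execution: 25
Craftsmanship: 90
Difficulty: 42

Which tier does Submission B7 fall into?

Proficient

Presentation: drop 52 → average of remaining 10 = 836/10 = 83.6
Weighted total:
  Use of theme 97 × 0.14 = 13.58
  Technical merit 89 × 0.1 = 8.9
  Artistic impression 56 × 0.07 = 3.92
  Innovation 44 × 0.19 = 8.36
  Presentation 83.6 × 0.15 = 12.54
  Execution 25 × 0.08 = 2
  Craftsmanship 90 × 0.18 = 16.2
  Difficulty 42 × 0.09 = 3.78
Sum = 69.28
69.28 is ≥ 63 and < 87 → Proficient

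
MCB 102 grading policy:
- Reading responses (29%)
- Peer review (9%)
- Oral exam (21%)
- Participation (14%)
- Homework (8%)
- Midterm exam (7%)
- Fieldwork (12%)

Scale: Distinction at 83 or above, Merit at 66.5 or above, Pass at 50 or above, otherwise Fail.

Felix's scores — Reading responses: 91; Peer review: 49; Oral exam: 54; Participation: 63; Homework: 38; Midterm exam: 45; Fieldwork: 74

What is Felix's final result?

Weighted total:
  Reading responses 91 × 0.29 = 26.39
  Peer review 49 × 0.09 = 4.41
  Oral exam 54 × 0.21 = 11.34
  Participation 63 × 0.14 = 8.82
  Homework 38 × 0.08 = 3.04
  Midterm exam 45 × 0.07 = 3.15
  Fieldwork 74 × 0.12 = 8.88
Sum = 66.03
66.03 is ≥ 50 and < 66.5 → Pass

Pass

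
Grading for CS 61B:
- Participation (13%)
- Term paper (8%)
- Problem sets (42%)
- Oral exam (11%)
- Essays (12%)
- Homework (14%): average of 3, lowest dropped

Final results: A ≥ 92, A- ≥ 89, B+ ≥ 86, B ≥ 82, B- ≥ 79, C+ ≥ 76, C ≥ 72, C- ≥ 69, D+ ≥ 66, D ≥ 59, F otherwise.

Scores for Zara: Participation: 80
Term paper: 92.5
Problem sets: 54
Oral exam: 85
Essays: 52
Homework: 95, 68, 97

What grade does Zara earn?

C-

Homework: drop 68 → average of remaining 2 = 192/2 = 96
Weighted total:
  Participation 80 × 0.13 = 10.4
  Term paper 92.5 × 0.08 = 7.4
  Problem sets 54 × 0.42 = 22.68
  Oral exam 85 × 0.11 = 9.35
  Essays 52 × 0.12 = 6.24
  Homework 96 × 0.14 = 13.44
Sum = 69.51
69.51 is ≥ 69 and < 72 → C-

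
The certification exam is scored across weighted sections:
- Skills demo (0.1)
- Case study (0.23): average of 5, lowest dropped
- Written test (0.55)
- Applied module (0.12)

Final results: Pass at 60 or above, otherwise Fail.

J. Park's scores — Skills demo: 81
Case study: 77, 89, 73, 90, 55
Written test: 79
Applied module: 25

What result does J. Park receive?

Pass

Case study: drop 55 → average of remaining 4 = 329/4 = 82.25
Weighted total:
  Skills demo 81 × 0.1 = 8.1
  Case study 82.25 × 0.23 = 18.9175
  Written test 79 × 0.55 = 43.45
  Applied module 25 × 0.12 = 3
Sum = 73.4675
73.4675 ≥ 60 → Pass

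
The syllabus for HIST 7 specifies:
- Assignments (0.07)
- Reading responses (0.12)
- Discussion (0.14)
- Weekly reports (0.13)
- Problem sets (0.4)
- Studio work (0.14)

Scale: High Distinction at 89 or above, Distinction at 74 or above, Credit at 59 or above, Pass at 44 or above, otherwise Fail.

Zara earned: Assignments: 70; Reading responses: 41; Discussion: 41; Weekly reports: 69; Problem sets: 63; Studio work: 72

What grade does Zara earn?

Weighted total:
  Assignments 70 × 0.07 = 4.9
  Reading responses 41 × 0.12 = 4.92
  Discussion 41 × 0.14 = 5.74
  Weekly reports 69 × 0.13 = 8.97
  Problem sets 63 × 0.4 = 25.2
  Studio work 72 × 0.14 = 10.08
Sum = 59.81
59.81 is ≥ 59 and < 74 → Credit

Credit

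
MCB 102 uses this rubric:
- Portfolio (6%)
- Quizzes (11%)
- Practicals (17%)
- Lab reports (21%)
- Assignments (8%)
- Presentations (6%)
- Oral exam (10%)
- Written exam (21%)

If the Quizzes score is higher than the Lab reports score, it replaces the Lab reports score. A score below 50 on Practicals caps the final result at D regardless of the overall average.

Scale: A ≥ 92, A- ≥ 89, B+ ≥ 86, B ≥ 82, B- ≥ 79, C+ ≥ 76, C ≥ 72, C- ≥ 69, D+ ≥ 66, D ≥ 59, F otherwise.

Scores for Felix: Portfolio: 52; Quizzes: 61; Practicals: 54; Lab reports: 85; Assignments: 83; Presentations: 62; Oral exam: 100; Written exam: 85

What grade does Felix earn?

Quizzes (61) ≤ Lab reports (85), so Lab reports stays at 85.
Practicals score 54 ≥ 50: minimum met.
Weighted total:
  Portfolio 52 × 0.06 = 3.12
  Quizzes 61 × 0.11 = 6.71
  Practicals 54 × 0.17 = 9.18
  Lab reports 85 × 0.21 = 17.85
  Assignments 83 × 0.08 = 6.64
  Presentations 62 × 0.06 = 3.72
  Oral exam 100 × 0.1 = 10
  Written exam 85 × 0.21 = 17.85
Sum = 75.07
75.07 is ≥ 72 and < 76 → C

C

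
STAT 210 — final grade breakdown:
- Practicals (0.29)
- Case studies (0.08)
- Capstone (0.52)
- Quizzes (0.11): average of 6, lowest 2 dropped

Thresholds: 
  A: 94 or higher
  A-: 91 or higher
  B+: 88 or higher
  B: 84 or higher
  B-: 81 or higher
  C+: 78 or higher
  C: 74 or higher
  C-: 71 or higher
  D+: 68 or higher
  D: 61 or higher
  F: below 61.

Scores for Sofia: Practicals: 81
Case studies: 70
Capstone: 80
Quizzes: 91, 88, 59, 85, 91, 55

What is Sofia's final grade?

Quizzes: drop 55, 59 → average of remaining 4 = 355/4 = 88.75
Weighted total:
  Practicals 81 × 0.29 = 23.49
  Case studies 70 × 0.08 = 5.6
  Capstone 80 × 0.52 = 41.6
  Quizzes 88.75 × 0.11 = 9.7625
Sum = 80.4525
80.4525 is ≥ 78 and < 81 → C+

C+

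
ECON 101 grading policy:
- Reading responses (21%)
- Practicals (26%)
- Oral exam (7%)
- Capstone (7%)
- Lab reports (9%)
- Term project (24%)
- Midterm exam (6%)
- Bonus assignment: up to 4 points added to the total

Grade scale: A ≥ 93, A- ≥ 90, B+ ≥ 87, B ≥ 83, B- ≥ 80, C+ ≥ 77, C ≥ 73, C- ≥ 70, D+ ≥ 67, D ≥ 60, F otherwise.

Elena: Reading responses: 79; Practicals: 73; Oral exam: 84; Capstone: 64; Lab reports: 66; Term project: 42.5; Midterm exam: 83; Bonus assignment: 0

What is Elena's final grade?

Weighted total:
  Reading responses 79 × 0.21 = 16.59
  Practicals 73 × 0.26 = 18.98
  Oral exam 84 × 0.07 = 5.88
  Capstone 64 × 0.07 = 4.48
  Lab reports 66 × 0.09 = 5.94
  Term project 42.5 × 0.24 = 10.2
  Midterm exam 83 × 0.06 = 4.98
Sum = 67.05
Bonus assignment: 67.05 + 0 = 67.05
67.05 is ≥ 67 and < 70 → D+

D+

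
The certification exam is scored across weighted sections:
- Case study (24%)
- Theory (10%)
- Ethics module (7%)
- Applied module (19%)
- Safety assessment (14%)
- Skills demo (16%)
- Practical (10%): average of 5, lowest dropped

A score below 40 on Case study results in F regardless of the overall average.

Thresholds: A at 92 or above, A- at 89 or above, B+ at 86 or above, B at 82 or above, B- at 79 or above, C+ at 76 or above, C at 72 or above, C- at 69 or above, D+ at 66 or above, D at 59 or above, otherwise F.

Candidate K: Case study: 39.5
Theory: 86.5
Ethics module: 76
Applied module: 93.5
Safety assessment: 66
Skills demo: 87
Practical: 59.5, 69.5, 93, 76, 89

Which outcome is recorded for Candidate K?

F

Practical: drop 59.5 → average of remaining 4 = 327.5/4 = 81.875
Case study score 39.5 < 40: minimum not met.
Weighted total:
  Case study 39.5 × 0.24 = 9.48
  Theory 86.5 × 0.1 = 8.65
  Ethics module 76 × 0.07 = 5.32
  Applied module 93.5 × 0.19 = 17.765
  Safety assessment 66 × 0.14 = 9.24
  Skills demo 87 × 0.16 = 13.92
  Practical 81.875 × 0.1 = 8.1875
Sum = 72.5625
Because the Case study minimum was not met, the result is F.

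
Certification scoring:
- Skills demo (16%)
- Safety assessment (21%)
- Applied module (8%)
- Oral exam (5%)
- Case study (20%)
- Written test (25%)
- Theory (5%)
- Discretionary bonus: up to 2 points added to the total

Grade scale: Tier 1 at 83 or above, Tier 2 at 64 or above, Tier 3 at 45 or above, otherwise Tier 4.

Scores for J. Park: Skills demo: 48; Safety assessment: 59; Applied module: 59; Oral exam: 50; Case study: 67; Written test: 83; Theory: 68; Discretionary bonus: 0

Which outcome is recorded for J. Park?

Tier 2

Weighted total:
  Skills demo 48 × 0.16 = 7.68
  Safety assessment 59 × 0.21 = 12.39
  Applied module 59 × 0.08 = 4.72
  Oral exam 50 × 0.05 = 2.5
  Case study 67 × 0.2 = 13.4
  Written test 83 × 0.25 = 20.75
  Theory 68 × 0.05 = 3.4
Sum = 64.84
Discretionary bonus: 64.84 + 0 = 64.84
64.84 is ≥ 64 and < 83 → Tier 2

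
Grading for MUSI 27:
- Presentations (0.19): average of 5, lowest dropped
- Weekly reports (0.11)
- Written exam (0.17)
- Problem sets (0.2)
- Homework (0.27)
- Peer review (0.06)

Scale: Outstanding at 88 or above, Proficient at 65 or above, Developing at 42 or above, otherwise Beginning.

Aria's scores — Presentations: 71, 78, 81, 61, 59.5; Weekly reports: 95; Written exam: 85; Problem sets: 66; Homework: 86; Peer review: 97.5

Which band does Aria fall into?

Proficient

Presentations: drop 59.5 → average of remaining 4 = 291/4 = 72.75
Weighted total:
  Presentations 72.75 × 0.19 = 13.8225
  Weekly reports 95 × 0.11 = 10.45
  Written exam 85 × 0.17 = 14.45
  Problem sets 66 × 0.2 = 13.2
  Homework 86 × 0.27 = 23.22
  Peer review 97.5 × 0.06 = 5.85
Sum = 80.9925
80.9925 is ≥ 65 and < 88 → Proficient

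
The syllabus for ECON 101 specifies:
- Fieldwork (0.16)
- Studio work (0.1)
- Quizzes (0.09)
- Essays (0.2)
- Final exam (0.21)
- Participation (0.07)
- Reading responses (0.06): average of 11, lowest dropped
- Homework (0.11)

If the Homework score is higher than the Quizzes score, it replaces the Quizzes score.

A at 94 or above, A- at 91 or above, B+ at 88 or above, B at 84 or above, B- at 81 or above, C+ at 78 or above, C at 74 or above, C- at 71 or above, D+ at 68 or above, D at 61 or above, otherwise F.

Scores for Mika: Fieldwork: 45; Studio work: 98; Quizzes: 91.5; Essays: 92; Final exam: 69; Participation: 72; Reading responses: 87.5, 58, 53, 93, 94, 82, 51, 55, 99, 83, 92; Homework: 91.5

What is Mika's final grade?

C+

Reading responses: drop 51 → average of remaining 10 = 796.5/10 = 79.65
Homework (91.5) ≤ Quizzes (91.5), so Quizzes stays at 91.5.
Weighted total:
  Fieldwork 45 × 0.16 = 7.2
  Studio work 98 × 0.1 = 9.8
  Quizzes 91.5 × 0.09 = 8.235
  Essays 92 × 0.2 = 18.4
  Final exam 69 × 0.21 = 14.49
  Participation 72 × 0.07 = 5.04
  Reading responses 79.65 × 0.06 = 4.779
  Homework 91.5 × 0.11 = 10.065
Sum = 78.009
78.009 is ≥ 78 and < 81 → C+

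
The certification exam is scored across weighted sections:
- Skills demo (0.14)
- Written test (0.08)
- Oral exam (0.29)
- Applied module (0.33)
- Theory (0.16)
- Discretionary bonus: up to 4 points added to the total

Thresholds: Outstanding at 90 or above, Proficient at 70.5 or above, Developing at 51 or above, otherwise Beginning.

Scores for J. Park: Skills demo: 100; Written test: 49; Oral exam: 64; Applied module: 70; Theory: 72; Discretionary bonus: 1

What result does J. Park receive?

Proficient

Weighted total:
  Skills demo 100 × 0.14 = 14
  Written test 49 × 0.08 = 3.92
  Oral exam 64 × 0.29 = 18.56
  Applied module 70 × 0.33 = 23.1
  Theory 72 × 0.16 = 11.52
Sum = 71.1
Discretionary bonus: 71.1 + 1 = 72.1
72.1 is ≥ 70.5 and < 90 → Proficient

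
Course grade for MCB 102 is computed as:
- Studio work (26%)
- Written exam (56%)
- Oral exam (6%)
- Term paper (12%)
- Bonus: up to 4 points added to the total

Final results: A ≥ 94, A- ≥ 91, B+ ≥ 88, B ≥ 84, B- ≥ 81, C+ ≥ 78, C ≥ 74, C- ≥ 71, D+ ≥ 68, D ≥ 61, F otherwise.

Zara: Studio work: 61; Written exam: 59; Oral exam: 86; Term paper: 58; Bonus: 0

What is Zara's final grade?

D

Weighted total:
  Studio work 61 × 0.26 = 15.86
  Written exam 59 × 0.56 = 33.04
  Oral exam 86 × 0.06 = 5.16
  Term paper 58 × 0.12 = 6.96
Sum = 61.02
Bonus: 61.02 + 0 = 61.02
61.02 is ≥ 61 and < 68 → D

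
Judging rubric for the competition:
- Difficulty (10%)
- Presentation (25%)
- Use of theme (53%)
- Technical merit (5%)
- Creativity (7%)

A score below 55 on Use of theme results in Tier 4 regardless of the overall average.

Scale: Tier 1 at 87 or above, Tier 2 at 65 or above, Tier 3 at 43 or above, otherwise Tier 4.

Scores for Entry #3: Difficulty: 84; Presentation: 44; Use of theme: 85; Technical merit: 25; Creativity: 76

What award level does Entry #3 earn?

Use of theme score 85 ≥ 55: minimum met.
Weighted total:
  Difficulty 84 × 0.1 = 8.4
  Presentation 44 × 0.25 = 11
  Use of theme 85 × 0.53 = 45.05
  Technical merit 25 × 0.05 = 1.25
  Creativity 76 × 0.07 = 5.32
Sum = 71.02
71.02 is ≥ 65 and < 87 → Tier 2

Tier 2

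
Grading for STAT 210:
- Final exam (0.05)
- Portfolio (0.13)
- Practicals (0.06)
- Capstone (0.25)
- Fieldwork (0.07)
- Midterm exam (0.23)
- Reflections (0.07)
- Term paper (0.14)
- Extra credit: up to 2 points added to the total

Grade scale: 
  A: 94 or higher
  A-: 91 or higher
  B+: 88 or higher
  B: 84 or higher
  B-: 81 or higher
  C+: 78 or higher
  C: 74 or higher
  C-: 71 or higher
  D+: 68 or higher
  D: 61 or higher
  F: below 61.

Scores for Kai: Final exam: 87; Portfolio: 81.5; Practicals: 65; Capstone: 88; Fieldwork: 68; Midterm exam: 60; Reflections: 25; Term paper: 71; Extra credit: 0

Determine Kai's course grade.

C-

Weighted total:
  Final exam 87 × 0.05 = 4.35
  Portfolio 81.5 × 0.13 = 10.595
  Practicals 65 × 0.06 = 3.9
  Capstone 88 × 0.25 = 22
  Fieldwork 68 × 0.07 = 4.76
  Midterm exam 60 × 0.23 = 13.8
  Reflections 25 × 0.07 = 1.75
  Term paper 71 × 0.14 = 9.94
Sum = 71.095
Extra credit: 71.095 + 0 = 71.095
71.095 is ≥ 71 and < 74 → C-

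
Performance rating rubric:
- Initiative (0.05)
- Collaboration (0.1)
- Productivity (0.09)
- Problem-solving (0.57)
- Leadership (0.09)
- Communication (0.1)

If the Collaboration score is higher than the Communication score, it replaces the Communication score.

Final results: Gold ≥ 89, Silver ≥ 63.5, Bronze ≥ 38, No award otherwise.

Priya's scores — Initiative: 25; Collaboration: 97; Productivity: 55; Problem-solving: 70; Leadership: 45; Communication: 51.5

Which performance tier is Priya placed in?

Collaboration (97) > Communication (51.5), so Communication counts as 97.
Weighted total:
  Initiative 25 × 0.05 = 1.25
  Collaboration 97 × 0.1 = 9.7
  Productivity 55 × 0.09 = 4.95
  Problem-solving 70 × 0.57 = 39.9
  Leadership 45 × 0.09 = 4.05
  Communication 97 × 0.1 = 9.7
Sum = 69.55
69.55 is ≥ 63.5 and < 89 → Silver

Silver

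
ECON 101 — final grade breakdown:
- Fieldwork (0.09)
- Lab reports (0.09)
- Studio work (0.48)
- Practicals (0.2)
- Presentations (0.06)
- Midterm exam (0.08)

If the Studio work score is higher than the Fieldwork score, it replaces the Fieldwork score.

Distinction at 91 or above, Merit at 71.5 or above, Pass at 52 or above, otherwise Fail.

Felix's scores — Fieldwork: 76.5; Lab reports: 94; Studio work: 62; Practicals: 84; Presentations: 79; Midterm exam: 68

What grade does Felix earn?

Merit

Studio work (62) ≤ Fieldwork (76.5), so Fieldwork stays at 76.5.
Weighted total:
  Fieldwork 76.5 × 0.09 = 6.885
  Lab reports 94 × 0.09 = 8.46
  Studio work 62 × 0.48 = 29.76
  Practicals 84 × 0.2 = 16.8
  Presentations 79 × 0.06 = 4.74
  Midterm exam 68 × 0.08 = 5.44
Sum = 72.085
72.085 is ≥ 71.5 and < 91 → Merit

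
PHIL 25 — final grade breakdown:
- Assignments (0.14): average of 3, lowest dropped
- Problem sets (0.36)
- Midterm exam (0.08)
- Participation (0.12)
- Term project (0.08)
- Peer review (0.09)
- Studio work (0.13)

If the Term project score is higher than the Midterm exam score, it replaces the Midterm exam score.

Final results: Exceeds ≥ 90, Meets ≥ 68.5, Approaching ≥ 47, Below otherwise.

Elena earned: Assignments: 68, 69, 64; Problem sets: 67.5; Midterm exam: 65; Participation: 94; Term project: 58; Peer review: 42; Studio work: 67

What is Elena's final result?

Approaching

Assignments: drop 64 → average of remaining 2 = 137/2 = 68.5
Term project (58) ≤ Midterm exam (65), so Midterm exam stays at 65.
Weighted total:
  Assignments 68.5 × 0.14 = 9.59
  Problem sets 67.5 × 0.36 = 24.3
  Midterm exam 65 × 0.08 = 5.2
  Participation 94 × 0.12 = 11.28
  Term project 58 × 0.08 = 4.64
  Peer review 42 × 0.09 = 3.78
  Studio work 67 × 0.13 = 8.71
Sum = 67.5
67.5 is ≥ 47 and < 68.5 → Approaching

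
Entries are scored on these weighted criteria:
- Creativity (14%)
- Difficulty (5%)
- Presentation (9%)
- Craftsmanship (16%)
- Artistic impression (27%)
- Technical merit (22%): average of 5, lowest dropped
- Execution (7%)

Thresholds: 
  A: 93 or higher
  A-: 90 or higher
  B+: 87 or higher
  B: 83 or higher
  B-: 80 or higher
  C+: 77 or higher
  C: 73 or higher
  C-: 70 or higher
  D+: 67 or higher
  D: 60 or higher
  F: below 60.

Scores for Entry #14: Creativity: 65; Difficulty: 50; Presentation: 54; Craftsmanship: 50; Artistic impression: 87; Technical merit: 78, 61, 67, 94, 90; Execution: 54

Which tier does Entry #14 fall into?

D+

Technical merit: drop 61 → average of remaining 4 = 329/4 = 82.25
Weighted total:
  Creativity 65 × 0.14 = 9.1
  Difficulty 50 × 0.05 = 2.5
  Presentation 54 × 0.09 = 4.86
  Craftsmanship 50 × 0.16 = 8
  Artistic impression 87 × 0.27 = 23.49
  Technical merit 82.25 × 0.22 = 18.095
  Execution 54 × 0.07 = 3.78
Sum = 69.825
69.825 is ≥ 67 and < 70 → D+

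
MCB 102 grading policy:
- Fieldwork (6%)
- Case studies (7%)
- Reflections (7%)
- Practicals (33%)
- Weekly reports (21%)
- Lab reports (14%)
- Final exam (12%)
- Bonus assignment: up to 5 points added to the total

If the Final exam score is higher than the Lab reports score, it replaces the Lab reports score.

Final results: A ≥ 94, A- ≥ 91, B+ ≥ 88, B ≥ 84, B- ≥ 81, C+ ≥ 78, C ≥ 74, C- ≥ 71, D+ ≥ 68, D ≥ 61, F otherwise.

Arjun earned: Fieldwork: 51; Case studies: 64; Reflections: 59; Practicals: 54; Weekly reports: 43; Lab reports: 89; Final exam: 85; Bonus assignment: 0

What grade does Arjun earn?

Final exam (85) ≤ Lab reports (89), so Lab reports stays at 89.
Weighted total:
  Fieldwork 51 × 0.06 = 3.06
  Case studies 64 × 0.07 = 4.48
  Reflections 59 × 0.07 = 4.13
  Practicals 54 × 0.33 = 17.82
  Weekly reports 43 × 0.21 = 9.03
  Lab reports 89 × 0.14 = 12.46
  Final exam 85 × 0.12 = 10.2
Sum = 61.18
Bonus assignment: 61.18 + 0 = 61.18
61.18 is ≥ 61 and < 68 → D

D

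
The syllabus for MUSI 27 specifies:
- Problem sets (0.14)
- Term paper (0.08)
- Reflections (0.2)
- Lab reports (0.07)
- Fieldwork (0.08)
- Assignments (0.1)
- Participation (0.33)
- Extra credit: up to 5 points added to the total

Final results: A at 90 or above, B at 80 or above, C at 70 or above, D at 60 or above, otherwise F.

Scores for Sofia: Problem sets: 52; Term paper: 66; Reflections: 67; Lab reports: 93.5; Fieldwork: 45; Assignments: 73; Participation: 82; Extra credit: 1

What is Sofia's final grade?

C

Weighted total:
  Problem sets 52 × 0.14 = 7.28
  Term paper 66 × 0.08 = 5.28
  Reflections 67 × 0.2 = 13.4
  Lab reports 93.5 × 0.07 = 6.545
  Fieldwork 45 × 0.08 = 3.6
  Assignments 73 × 0.1 = 7.3
  Participation 82 × 0.33 = 27.06
Sum = 70.465
Extra credit: 70.465 + 1 = 71.465
71.465 is ≥ 70 and < 80 → C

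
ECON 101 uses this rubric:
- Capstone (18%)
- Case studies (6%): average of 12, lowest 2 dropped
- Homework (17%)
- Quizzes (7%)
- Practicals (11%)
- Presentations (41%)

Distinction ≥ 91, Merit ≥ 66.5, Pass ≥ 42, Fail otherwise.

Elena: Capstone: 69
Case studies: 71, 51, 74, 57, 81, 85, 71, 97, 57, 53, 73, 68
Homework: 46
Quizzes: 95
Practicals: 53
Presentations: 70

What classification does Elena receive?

Case studies: drop 51, 53 → average of remaining 10 = 734/10 = 73.4
Weighted total:
  Capstone 69 × 0.18 = 12.42
  Case studies 73.4 × 0.06 = 4.404
  Homework 46 × 0.17 = 7.82
  Quizzes 95 × 0.07 = 6.65
  Practicals 53 × 0.11 = 5.83
  Presentations 70 × 0.41 = 28.7
Sum = 65.824
65.824 is ≥ 42 and < 66.5 → Pass

Pass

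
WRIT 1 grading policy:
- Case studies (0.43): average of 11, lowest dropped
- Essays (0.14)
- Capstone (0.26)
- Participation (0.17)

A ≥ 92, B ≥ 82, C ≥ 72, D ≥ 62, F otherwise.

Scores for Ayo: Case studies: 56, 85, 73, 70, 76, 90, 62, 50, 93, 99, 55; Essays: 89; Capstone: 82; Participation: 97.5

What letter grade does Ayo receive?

Case studies: drop 50 → average of remaining 10 = 759/10 = 75.9
Weighted total:
  Case studies 75.9 × 0.43 = 32.637
  Essays 89 × 0.14 = 12.46
  Capstone 82 × 0.26 = 21.32
  Participation 97.5 × 0.17 = 16.575
Sum = 82.992
82.992 is ≥ 82 and < 92 → B

B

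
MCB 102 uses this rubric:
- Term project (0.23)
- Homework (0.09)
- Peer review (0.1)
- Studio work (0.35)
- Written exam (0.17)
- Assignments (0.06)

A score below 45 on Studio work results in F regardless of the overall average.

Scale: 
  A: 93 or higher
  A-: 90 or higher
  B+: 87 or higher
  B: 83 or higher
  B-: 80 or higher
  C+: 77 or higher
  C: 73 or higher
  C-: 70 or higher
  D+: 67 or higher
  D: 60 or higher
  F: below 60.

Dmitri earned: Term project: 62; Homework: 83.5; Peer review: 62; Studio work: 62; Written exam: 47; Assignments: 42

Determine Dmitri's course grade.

D

Studio work score 62 ≥ 45: minimum met.
Weighted total:
  Term project 62 × 0.23 = 14.26
  Homework 83.5 × 0.09 = 7.515
  Peer review 62 × 0.1 = 6.2
  Studio work 62 × 0.35 = 21.7
  Written exam 47 × 0.17 = 7.99
  Assignments 42 × 0.06 = 2.52
Sum = 60.185
60.185 is ≥ 60 and < 67 → D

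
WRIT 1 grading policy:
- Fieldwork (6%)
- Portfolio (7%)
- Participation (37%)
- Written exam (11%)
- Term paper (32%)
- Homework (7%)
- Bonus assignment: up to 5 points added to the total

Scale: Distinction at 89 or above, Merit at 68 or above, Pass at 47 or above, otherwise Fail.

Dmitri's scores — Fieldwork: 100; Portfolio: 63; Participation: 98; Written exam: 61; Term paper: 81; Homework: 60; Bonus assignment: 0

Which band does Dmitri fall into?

Weighted total:
  Fieldwork 100 × 0.06 = 6
  Portfolio 63 × 0.07 = 4.41
  Participation 98 × 0.37 = 36.26
  Written exam 61 × 0.11 = 6.71
  Term paper 81 × 0.32 = 25.92
  Homework 60 × 0.07 = 4.2
Sum = 83.5
Bonus assignment: 83.5 + 0 = 83.5
83.5 is ≥ 68 and < 89 → Merit

Merit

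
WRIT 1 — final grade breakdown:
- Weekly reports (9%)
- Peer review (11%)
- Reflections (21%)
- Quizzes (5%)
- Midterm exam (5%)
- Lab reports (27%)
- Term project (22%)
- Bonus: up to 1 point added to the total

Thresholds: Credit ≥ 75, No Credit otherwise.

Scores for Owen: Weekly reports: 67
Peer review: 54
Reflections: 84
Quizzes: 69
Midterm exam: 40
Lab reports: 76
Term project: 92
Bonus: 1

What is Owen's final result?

Weighted total:
  Weekly reports 67 × 0.09 = 6.03
  Peer review 54 × 0.11 = 5.94
  Reflections 84 × 0.21 = 17.64
  Quizzes 69 × 0.05 = 3.45
  Midterm exam 40 × 0.05 = 2
  Lab reports 76 × 0.27 = 20.52
  Term project 92 × 0.22 = 20.24
Sum = 75.82
Bonus: 75.82 + 1 = 76.82
76.82 ≥ 75 → Credit

Credit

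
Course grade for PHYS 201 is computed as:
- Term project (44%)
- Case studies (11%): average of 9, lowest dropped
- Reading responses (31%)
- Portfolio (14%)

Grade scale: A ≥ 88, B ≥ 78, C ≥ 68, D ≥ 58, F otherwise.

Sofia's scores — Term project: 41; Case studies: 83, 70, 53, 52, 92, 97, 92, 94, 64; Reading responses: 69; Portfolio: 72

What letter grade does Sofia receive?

Case studies: drop 52 → average of remaining 8 = 645/8 = 80.625
Weighted total:
  Term project 41 × 0.44 = 18.04
  Case studies 80.625 × 0.11 = 8.86875
  Reading responses 69 × 0.31 = 21.39
  Portfolio 72 × 0.14 = 10.08
Sum = 58.37875
58.37875 is ≥ 58 and < 68 → D

D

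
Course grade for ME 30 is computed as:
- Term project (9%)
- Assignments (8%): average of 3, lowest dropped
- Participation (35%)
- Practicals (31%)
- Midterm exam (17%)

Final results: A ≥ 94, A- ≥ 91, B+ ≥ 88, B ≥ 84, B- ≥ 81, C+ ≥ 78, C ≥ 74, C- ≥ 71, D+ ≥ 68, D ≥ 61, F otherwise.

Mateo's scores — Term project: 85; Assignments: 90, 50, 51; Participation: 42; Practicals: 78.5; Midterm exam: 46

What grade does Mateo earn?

F

Assignments: drop 50 → average of remaining 2 = 141/2 = 70.5
Weighted total:
  Term project 85 × 0.09 = 7.65
  Assignments 70.5 × 0.08 = 5.64
  Participation 42 × 0.35 = 14.7
  Practicals 78.5 × 0.31 = 24.335
  Midterm exam 46 × 0.17 = 7.82
Sum = 60.145
60.145 < 61 → F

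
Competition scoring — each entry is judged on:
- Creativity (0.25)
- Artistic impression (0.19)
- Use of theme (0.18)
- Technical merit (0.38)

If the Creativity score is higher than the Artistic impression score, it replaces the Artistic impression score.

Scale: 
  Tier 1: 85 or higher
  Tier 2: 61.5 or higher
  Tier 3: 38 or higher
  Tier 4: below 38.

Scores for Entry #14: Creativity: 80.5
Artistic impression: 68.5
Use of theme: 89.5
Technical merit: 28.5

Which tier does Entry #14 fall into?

Creativity (80.5) > Artistic impression (68.5), so Artistic impression counts as 80.5.
Weighted total:
  Creativity 80.5 × 0.25 = 20.125
  Artistic impression 80.5 × 0.19 = 15.295
  Use of theme 89.5 × 0.18 = 16.11
  Technical merit 28.5 × 0.38 = 10.83
Sum = 62.36
62.36 is ≥ 61.5 and < 85 → Tier 2

Tier 2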